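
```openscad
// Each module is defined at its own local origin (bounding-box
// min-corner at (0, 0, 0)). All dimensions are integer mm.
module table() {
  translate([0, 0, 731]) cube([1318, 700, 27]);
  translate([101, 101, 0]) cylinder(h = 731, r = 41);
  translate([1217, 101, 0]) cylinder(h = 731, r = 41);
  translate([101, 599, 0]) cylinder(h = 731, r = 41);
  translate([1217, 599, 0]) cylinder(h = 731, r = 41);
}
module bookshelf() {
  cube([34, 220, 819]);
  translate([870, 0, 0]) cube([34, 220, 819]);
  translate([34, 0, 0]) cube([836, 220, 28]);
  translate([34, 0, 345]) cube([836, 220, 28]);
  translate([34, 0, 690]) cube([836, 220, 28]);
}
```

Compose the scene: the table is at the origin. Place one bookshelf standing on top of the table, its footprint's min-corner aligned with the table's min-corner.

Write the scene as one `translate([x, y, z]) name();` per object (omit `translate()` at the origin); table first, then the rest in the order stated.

table();
translate([0, 0, 758]) bookshelf();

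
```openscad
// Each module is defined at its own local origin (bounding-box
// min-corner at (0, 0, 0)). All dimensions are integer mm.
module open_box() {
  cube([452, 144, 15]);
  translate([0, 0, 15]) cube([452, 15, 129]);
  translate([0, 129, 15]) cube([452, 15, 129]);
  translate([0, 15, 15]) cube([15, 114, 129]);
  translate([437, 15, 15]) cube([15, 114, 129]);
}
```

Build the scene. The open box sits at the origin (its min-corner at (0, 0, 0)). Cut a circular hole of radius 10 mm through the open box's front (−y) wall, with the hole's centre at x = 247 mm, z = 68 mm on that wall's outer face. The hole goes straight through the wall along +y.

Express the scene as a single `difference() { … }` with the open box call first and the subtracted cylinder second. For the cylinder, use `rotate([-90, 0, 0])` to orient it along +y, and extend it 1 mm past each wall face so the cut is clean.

difference() {
  open_box();
  translate([247, -1, 68]) rotate([-90, 0, 0]) cylinder(h = 17, r = 10);
}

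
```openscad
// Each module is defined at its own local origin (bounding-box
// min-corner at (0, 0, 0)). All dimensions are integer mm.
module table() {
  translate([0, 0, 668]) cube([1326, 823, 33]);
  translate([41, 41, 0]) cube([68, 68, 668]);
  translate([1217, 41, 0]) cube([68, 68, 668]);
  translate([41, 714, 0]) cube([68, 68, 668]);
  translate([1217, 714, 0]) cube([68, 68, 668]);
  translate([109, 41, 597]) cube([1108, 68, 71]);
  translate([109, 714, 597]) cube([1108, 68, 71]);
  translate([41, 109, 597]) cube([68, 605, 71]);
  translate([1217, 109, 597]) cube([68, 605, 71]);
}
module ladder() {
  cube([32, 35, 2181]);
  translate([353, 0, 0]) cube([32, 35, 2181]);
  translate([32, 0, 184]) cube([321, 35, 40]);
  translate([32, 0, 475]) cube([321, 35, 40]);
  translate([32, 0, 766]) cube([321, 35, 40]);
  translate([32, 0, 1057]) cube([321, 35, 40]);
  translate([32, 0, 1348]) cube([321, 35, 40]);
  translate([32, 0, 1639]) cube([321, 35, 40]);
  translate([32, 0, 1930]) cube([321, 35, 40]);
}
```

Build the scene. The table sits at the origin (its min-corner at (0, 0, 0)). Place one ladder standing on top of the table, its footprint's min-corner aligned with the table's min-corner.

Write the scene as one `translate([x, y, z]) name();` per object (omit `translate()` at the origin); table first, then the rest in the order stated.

table();
translate([0, 0, 701]) ladder();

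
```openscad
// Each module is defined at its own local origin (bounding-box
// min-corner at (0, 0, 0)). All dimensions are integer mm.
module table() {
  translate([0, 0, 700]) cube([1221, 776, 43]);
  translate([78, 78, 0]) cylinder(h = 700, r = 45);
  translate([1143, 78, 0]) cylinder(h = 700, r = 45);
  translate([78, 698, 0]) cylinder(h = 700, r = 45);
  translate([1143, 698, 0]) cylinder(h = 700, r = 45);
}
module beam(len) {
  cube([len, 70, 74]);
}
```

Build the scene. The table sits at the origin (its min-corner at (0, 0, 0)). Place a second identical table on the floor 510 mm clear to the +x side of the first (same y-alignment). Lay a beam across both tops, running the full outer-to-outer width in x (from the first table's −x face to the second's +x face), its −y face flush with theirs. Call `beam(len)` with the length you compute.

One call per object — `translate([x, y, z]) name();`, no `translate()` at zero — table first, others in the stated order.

table();
translate([1731, 0, 0]) table();
translate([0, 0, 743]) beam(2952);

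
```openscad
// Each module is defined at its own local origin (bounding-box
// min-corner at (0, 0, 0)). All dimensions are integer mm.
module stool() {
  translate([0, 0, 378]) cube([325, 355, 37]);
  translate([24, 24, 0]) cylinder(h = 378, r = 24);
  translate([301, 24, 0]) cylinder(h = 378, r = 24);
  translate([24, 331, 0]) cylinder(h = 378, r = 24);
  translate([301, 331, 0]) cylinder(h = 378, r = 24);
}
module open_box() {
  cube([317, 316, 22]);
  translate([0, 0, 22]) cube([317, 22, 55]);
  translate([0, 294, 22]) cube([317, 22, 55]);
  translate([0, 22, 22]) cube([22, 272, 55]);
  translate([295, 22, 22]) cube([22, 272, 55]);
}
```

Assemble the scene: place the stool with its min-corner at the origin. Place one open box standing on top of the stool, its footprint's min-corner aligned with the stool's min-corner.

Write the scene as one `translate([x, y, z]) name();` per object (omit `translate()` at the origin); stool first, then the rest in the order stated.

stool();
translate([0, 0, 415]) open_box();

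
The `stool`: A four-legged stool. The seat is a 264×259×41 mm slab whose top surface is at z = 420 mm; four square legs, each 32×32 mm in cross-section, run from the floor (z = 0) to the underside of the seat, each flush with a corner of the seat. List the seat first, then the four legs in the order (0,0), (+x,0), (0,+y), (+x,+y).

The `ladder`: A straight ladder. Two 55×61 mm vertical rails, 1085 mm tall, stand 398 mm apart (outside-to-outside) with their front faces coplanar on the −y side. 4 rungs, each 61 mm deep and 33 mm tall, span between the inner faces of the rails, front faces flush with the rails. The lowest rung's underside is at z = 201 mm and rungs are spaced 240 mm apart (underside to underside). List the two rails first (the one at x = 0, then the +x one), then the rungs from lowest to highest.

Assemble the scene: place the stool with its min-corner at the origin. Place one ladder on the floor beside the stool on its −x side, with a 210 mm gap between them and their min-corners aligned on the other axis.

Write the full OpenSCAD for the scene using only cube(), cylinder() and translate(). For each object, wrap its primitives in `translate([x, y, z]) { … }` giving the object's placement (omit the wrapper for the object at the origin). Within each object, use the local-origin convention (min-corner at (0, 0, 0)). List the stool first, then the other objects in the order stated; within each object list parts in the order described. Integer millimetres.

translate([0, 0, 379]) cube([264, 259, 41]);
cube([32, 32, 379]);
translate([232, 0, 0]) cube([32, 32, 379]);
translate([0, 227, 0]) cube([32, 32, 379]);
translate([232, 227, 0]) cube([32, 32, 379]);
translate([-608, 0, 0]) {
  cube([55, 61, 1085]);
  translate([343, 0, 0]) cube([55, 61, 1085]);
  translate([55, 0, 201]) cube([288, 61, 33]);
  translate([55, 0, 441]) cube([288, 61, 33]);
  translate([55, 0, 681]) cube([288, 61, 33]);
  translate([55, 0, 921]) cube([288, 61, 33]);
}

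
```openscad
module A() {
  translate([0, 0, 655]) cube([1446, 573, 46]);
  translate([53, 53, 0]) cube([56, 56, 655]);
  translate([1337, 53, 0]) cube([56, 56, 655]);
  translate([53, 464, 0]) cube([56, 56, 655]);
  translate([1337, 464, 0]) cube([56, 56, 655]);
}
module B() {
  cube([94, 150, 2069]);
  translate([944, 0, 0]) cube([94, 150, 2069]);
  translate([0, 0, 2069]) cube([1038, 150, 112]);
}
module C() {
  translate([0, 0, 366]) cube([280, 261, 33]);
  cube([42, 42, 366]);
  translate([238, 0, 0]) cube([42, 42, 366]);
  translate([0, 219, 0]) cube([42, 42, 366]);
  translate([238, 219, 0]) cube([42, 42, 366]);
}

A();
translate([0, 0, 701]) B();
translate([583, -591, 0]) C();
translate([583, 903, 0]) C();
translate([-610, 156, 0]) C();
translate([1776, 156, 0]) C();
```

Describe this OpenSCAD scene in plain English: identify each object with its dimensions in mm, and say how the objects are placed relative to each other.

A is a rectangular dining table. The top is 1446×573×46 mm with its upper surface at z = 701 mm. It stands on four 56×56 mm square legs, each inset 53 mm from the nearest pair of top edges, running from the floor to the underside of the top.

B is a rectangular door frame: two vertical jambs of 94×150 mm section, 2069 mm tall, with a clear opening 850 mm wide between their inner faces. A header 112 mm tall and 150 mm deep lies on top of the jambs and spans the full outside width.

C is a simple wooden stool: a rectangular seat 280 mm (x) by 261 mm (y), 33 mm thick, top face at z = 399 mm, on four square legs, each 42×42 mm in cross-section. The legs rest on z = 0, each flush with a corner of the seat.

The door frame is on top of the table. Four stools sit around the table at the −y, +y, −x, +x sides.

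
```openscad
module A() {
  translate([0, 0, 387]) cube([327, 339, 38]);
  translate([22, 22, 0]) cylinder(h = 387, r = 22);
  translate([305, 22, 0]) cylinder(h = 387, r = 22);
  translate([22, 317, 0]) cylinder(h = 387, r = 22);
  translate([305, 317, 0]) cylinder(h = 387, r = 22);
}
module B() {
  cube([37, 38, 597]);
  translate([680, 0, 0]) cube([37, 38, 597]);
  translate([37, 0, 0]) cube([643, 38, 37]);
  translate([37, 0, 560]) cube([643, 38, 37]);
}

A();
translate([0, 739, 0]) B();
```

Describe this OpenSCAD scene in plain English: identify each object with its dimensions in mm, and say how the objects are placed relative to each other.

A is a four-legged stool. The seat is a 327×339×38 mm slab whose top surface is at z = 425 mm; four round legs, each 44 mm in diameter, run from the floor (z = 0) to the underside of the seat, each leg's axis is inset half a diameter from the nearest pair of seat edges (so the leg's bounding box is flush with the corner).

B is a rectangular picture frame lying in the x–z plane (depth along y). The opening is 643 mm wide (x) by 523 mm tall (z), surrounded by a border 37 mm wide on all four sides. The frame is 38 mm deep and is made of two full-height vertical stiles with two horizontal rails fitted between them.

The picture frame is on the floor beside the stool on its +y side.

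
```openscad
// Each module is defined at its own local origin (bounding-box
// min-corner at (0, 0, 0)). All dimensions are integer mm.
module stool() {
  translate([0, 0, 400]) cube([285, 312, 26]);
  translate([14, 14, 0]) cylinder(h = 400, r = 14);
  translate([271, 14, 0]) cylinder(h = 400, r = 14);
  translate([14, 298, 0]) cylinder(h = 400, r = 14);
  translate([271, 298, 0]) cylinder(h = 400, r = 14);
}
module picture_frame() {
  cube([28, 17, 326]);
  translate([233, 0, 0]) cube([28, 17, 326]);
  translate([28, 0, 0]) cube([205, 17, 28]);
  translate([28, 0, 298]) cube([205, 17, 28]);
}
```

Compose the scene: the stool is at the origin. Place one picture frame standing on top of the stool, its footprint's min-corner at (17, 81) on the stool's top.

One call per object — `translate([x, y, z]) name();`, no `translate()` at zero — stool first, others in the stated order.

stool();
translate([17, 81, 426]) picture_frame();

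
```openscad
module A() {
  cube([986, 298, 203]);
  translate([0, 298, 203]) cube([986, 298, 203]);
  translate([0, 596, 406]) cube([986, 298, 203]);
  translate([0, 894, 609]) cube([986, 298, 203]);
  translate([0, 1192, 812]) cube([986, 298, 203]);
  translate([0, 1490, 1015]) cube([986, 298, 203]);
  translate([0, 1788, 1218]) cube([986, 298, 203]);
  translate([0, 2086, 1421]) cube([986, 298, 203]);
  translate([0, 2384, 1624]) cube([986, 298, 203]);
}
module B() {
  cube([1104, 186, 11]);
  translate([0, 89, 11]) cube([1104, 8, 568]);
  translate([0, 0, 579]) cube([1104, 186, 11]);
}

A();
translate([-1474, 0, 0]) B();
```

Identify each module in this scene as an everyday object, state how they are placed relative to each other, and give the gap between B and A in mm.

A is a staircase. B is an I-beam. The I-beam is on the floor beside the staircase on its −x side. The gap between the I-beam and the staircase is 370 mm.

The I-beam's nearest face is 370 mm from the staircase's −x face.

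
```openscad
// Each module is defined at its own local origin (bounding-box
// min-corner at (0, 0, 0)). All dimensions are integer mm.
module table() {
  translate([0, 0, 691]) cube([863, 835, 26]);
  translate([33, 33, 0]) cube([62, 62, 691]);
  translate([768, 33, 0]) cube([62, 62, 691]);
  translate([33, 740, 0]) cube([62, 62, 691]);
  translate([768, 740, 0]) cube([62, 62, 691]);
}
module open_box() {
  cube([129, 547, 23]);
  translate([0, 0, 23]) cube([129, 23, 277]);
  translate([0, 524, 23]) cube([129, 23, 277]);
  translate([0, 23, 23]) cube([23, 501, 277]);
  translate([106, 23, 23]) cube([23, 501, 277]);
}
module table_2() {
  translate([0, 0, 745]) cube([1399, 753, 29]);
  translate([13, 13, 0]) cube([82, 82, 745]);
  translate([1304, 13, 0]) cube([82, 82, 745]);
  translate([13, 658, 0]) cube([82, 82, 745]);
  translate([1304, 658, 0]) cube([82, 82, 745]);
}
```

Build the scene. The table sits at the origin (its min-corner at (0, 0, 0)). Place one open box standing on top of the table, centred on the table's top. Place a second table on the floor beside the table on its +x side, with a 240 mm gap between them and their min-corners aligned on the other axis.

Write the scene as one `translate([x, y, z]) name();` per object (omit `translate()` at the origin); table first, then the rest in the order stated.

table();
translate([367, 144, 717]) open_box();
translate([1103, 0, 0]) table_2();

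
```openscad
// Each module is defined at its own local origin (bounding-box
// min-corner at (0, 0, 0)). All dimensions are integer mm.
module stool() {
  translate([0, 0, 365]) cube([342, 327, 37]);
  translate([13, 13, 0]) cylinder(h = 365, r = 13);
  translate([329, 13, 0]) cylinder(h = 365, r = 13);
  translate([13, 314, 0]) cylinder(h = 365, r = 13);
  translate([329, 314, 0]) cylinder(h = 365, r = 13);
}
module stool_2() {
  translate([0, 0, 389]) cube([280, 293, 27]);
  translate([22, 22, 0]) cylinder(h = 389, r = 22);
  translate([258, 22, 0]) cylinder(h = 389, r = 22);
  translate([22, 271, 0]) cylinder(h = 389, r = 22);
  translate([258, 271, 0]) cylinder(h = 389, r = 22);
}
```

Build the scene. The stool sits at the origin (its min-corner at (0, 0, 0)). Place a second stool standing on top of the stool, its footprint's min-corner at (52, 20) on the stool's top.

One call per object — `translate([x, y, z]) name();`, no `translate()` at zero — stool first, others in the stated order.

stool();
translate([52, 20, 402]) stool_2();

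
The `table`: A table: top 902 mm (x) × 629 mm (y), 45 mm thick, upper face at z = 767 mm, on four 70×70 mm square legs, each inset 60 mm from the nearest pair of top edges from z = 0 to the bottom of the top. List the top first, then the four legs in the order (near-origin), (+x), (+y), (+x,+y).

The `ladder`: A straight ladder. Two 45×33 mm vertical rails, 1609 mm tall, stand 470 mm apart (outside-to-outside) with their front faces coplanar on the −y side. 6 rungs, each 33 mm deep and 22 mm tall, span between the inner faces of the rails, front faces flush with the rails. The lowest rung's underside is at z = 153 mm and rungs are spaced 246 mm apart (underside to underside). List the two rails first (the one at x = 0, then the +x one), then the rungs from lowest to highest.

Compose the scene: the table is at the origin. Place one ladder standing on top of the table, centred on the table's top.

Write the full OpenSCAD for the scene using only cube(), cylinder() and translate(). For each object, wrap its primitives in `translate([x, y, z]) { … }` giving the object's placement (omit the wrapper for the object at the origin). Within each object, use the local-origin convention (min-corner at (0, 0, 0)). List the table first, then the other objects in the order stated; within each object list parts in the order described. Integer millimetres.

translate([0, 0, 722]) cube([902, 629, 45]);
translate([60, 60, 0]) cube([70, 70, 722]);
translate([772, 60, 0]) cube([70, 70, 722]);
translate([60, 499, 0]) cube([70, 70, 722]);
translate([772, 499, 0]) cube([70, 70, 722]);
translate([216, 298, 767]) {
  cube([45, 33, 1609]);
  translate([425, 0, 0]) cube([45, 33, 1609]);
  translate([45, 0, 153]) cube([380, 33, 22]);
  translate([45, 0, 399]) cube([380, 33, 22]);
  translate([45, 0, 645]) cube([380, 33, 22]);
  translate([45, 0, 891]) cube([380, 33, 22]);
  translate([45, 0, 1137]) cube([380, 33, 22]);
  translate([45, 0, 1383]) cube([380, 33, 22]);
}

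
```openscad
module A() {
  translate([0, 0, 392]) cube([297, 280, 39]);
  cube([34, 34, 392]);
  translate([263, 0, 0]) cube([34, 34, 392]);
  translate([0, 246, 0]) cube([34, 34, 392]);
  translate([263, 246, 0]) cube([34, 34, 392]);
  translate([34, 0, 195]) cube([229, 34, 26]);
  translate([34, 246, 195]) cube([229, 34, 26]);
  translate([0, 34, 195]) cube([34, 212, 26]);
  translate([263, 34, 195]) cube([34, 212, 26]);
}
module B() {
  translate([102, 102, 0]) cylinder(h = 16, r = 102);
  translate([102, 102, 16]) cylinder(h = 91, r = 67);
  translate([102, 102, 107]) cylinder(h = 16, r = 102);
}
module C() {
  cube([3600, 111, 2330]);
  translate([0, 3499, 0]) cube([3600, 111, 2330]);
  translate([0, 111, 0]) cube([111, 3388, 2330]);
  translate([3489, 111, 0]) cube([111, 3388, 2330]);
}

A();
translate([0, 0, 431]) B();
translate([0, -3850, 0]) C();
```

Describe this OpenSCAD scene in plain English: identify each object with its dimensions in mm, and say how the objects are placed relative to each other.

A is a simple wooden stool: a rectangular seat 297 mm (x) by 280 mm (y), 39 mm thick, top face at z = 431 mm, on four square legs, each 34×34 mm in cross-section. The legs rest on z = 0, each flush with a corner of the seat. Four stretchers, 34 mm wide and 26 mm tall, connect adjacent legs with their undersides at z = 195 mm, each running between the inner faces of the legs it joins and aligned with the legs' outer faces on the other axis.

B is a spool: two coaxial disc flanges of radius 102 mm and thickness 16 mm, joined by a core cylinder of radius 67 mm and height 91 mm. The lower flange rests on z = 0 and the three cylinders share a vertical axis.

C is a box-shaped house frame (walls only): outside footprint 3600×3610 mm, wall height 2330 mm, wall thickness 111 mm. The two y-facing walls run the full x-width; the two x-facing walls fit between the inner faces of the y-facing walls.

The spool is on top of the stool. The house frame is on the floor beside the stool on its −y side.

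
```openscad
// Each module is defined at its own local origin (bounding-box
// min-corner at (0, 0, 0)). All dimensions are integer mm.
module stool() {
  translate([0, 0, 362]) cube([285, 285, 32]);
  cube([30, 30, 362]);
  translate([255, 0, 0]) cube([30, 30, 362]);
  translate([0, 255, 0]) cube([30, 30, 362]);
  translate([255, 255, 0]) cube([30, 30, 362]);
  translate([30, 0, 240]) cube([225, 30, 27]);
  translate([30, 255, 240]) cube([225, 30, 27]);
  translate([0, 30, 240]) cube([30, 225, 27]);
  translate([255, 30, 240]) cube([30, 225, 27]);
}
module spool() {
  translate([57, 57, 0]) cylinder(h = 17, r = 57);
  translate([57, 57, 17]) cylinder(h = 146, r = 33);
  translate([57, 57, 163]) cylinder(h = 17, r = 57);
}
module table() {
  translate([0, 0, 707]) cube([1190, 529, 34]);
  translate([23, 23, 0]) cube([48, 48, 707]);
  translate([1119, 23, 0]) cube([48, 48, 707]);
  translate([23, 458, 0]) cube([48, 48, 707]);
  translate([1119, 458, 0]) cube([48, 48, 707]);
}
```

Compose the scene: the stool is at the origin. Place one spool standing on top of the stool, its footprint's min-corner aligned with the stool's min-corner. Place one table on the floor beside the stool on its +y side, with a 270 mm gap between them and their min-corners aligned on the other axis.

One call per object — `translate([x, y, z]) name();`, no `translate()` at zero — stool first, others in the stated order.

stool();
translate([0, 0, 394]) spool();
translate([0, 555, 0]) table();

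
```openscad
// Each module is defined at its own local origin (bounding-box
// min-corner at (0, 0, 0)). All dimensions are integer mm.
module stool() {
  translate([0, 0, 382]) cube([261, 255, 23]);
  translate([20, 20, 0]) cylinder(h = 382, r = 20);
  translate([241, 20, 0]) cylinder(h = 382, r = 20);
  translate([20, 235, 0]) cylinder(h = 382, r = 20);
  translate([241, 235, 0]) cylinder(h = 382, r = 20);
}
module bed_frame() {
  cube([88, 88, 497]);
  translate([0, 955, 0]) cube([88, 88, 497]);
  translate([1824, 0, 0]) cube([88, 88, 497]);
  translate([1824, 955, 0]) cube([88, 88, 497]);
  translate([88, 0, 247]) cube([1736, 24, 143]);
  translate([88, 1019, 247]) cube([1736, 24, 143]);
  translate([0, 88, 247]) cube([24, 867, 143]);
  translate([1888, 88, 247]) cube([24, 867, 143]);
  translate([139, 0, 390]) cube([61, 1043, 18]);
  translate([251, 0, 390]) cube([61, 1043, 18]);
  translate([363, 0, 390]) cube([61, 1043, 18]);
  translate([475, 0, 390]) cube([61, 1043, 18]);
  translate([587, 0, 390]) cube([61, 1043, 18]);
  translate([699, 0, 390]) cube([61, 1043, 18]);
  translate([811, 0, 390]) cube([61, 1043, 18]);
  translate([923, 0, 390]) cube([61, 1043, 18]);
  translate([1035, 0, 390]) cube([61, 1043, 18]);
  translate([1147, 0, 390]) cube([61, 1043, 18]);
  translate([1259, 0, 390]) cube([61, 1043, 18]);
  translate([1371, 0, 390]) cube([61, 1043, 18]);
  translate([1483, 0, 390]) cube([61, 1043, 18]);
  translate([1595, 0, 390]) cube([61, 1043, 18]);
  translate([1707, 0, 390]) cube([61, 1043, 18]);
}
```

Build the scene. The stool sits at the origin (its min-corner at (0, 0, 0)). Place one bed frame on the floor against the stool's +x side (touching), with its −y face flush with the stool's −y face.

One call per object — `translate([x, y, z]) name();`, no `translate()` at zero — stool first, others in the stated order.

stool();
translate([261, 0, 0]) bed_frame();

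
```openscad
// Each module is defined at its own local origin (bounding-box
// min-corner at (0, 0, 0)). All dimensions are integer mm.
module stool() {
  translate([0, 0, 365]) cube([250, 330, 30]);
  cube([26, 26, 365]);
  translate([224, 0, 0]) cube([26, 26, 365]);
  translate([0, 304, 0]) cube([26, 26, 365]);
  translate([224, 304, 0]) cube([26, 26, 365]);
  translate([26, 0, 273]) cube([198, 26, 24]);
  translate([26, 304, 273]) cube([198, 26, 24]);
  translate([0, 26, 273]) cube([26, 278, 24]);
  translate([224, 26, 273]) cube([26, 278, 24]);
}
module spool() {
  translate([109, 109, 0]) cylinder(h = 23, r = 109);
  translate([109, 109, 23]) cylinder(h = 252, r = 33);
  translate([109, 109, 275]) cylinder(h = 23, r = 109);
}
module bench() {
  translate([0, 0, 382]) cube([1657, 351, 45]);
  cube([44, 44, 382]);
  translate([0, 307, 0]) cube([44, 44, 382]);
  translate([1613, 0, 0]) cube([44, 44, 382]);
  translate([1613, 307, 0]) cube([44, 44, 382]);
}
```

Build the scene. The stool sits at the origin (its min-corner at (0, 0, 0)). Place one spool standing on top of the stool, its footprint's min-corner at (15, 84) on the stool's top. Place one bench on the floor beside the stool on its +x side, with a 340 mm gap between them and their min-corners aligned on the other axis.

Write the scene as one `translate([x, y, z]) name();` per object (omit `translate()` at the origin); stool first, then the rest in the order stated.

stool();
translate([15, 84, 395]) spool();
translate([590, 0, 0]) bench();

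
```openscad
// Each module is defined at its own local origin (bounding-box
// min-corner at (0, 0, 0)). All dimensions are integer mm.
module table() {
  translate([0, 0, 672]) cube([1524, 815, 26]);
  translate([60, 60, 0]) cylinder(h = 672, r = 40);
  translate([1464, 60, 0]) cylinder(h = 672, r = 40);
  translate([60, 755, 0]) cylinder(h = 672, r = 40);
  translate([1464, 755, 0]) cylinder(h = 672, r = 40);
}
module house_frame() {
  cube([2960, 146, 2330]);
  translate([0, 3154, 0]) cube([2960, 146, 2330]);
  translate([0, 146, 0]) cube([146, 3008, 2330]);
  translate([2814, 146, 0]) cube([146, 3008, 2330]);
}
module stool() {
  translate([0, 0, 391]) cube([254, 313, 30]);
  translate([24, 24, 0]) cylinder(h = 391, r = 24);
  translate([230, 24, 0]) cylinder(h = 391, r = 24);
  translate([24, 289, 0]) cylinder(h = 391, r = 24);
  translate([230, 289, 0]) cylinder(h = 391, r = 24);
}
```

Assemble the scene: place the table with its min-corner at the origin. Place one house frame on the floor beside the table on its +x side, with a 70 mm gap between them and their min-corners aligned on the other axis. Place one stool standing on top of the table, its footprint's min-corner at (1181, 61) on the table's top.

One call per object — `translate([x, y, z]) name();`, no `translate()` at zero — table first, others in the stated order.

table();
translate([1594, 0, 0]) house_frame();
translate([1181, 61, 698]) stool();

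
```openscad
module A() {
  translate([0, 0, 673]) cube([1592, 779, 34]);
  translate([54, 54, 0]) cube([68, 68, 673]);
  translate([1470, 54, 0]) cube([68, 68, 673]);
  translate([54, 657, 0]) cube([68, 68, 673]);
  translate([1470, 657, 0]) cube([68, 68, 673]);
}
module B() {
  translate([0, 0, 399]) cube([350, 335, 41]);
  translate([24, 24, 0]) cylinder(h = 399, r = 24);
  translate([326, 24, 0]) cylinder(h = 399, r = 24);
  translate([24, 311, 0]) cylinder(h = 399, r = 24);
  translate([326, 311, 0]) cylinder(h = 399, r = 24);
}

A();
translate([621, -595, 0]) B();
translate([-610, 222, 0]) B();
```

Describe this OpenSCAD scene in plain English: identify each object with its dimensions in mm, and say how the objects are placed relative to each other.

A is a table: top 1592 mm (x) × 779 mm (y), 34 mm thick, upper face at z = 707 mm, on four 68×68 mm square legs, each inset 54 mm from the nearest pair of top edges, running from z = 0 to the bottom of the top.

B is a four-legged stool. The seat is 350×335 mm, 41 mm thick, top at z = 440 mm. It stands on four round legs, each 48 mm in diameter, from z = 0 to the seat underside, each leg's axis is inset half a diameter from the nearest pair of seat edges (so the leg's bounding box is flush with the corner).

Two stools sit around the table at the −y, −x sides.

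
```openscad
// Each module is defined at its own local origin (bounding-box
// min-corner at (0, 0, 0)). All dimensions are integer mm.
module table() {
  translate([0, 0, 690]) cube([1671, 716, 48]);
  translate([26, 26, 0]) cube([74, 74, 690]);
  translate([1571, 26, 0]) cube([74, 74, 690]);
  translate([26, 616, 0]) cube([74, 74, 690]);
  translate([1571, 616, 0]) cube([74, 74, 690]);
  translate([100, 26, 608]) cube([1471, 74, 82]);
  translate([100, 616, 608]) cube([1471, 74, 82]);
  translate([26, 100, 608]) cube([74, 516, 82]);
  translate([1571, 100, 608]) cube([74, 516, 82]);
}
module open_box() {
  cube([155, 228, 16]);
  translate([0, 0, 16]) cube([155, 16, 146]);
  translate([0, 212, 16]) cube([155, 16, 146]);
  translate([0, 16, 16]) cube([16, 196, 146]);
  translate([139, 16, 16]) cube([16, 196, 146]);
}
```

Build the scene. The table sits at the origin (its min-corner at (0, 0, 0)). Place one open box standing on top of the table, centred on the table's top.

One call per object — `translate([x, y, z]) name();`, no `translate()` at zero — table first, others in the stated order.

table();
translate([758, 244, 738]) open_box();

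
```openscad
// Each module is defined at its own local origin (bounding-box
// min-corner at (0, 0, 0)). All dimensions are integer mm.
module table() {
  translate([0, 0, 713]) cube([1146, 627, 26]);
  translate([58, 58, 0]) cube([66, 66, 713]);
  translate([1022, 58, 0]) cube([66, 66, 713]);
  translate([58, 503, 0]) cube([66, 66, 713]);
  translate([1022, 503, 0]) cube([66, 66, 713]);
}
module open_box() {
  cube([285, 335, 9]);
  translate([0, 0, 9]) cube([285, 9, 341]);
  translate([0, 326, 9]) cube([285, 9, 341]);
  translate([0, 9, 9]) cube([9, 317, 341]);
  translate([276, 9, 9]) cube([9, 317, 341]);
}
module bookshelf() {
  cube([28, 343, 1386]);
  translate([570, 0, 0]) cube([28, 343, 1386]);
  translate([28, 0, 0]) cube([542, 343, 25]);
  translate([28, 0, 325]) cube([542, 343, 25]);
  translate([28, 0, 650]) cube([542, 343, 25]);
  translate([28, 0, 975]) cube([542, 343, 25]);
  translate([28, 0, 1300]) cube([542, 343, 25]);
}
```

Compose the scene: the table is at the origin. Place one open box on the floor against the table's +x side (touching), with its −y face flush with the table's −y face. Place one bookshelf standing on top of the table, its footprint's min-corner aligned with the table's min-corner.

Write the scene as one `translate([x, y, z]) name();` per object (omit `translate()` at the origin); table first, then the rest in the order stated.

table();
translate([1146, 0, 0]) open_box();
translate([0, 0, 739]) bookshelf();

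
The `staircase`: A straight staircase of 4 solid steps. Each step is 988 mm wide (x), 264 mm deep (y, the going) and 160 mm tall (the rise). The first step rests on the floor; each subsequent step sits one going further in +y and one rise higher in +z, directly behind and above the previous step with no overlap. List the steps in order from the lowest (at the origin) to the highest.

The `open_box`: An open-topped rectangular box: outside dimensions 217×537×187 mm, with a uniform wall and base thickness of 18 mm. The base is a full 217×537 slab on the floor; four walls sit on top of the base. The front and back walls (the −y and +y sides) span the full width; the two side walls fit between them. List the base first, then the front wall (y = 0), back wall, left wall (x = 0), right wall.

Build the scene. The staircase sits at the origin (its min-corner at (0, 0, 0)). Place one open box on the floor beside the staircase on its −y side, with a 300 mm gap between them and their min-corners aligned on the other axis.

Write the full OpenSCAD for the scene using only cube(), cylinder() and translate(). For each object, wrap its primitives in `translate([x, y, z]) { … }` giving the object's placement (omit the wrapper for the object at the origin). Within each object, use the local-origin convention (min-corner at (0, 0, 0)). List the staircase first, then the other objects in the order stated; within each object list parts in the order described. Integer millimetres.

cube([988, 264, 160]);
translate([0, 264, 160]) cube([988, 264, 160]);
translate([0, 528, 320]) cube([988, 264, 160]);
translate([0, 792, 480]) cube([988, 264, 160]);
translate([0, -837, 0]) {
  cube([217, 537, 18]);
  translate([0, 0, 18]) cube([217, 18, 169]);
  translate([0, 519, 18]) cube([217, 18, 169]);
  translate([0, 18, 18]) cube([18, 501, 169]);
  translate([199, 18, 18]) cube([18, 501, 169]);
}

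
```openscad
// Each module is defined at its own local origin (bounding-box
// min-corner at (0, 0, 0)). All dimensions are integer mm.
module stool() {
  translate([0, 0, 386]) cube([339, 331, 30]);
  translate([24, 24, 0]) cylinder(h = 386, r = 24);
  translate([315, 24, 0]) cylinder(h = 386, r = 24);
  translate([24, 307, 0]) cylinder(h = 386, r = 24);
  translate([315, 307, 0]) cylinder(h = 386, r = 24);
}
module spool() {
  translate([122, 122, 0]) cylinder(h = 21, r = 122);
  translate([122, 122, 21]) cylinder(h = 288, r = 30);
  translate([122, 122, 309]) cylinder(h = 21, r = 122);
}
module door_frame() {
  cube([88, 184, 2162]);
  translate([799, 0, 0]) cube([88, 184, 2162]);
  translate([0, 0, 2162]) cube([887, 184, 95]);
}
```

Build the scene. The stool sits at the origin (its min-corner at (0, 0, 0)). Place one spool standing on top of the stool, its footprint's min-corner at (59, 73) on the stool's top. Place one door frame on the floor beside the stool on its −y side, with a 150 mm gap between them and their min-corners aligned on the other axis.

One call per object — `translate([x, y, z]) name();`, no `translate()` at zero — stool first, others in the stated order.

stool();
translate([59, 73, 416]) spool();
translate([0, -334, 0]) door_frame();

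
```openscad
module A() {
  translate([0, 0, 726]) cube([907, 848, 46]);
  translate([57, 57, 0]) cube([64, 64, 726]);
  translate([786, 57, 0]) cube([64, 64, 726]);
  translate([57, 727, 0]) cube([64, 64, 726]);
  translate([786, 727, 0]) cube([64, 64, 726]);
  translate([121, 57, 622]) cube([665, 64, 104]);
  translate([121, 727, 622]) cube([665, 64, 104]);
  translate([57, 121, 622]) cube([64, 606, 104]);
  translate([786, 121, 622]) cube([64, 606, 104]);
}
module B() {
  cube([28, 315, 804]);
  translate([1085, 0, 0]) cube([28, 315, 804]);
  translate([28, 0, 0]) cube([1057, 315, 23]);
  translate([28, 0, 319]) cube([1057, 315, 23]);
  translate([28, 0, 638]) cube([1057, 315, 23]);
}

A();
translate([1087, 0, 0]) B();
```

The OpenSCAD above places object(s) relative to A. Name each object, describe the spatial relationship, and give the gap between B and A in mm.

A is a table. B is a bookshelf. The bookshelf is on the floor beside the table on its +x side. The gap between the bookshelf and the table is 180 mm.

The bookshelf's nearest face is 180 mm from the table's +x face.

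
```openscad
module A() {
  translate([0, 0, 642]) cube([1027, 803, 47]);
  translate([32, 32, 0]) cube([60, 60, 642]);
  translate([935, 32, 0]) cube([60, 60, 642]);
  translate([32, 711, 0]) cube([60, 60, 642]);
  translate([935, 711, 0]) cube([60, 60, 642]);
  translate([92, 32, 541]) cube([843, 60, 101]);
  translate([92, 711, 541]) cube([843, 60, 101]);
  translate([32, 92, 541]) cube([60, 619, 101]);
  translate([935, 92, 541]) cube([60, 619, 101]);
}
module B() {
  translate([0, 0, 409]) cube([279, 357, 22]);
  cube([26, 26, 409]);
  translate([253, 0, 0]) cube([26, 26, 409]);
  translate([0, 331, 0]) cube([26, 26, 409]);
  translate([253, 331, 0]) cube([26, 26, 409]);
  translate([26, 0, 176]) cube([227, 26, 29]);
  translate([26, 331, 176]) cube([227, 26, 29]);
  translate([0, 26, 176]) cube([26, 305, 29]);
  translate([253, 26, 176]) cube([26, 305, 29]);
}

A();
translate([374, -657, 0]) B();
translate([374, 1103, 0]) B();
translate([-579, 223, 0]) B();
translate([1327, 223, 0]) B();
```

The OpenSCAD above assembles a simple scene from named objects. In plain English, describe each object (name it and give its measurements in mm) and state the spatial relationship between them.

A is a table with a 1027×803 mm rectangular top, 47 mm thick, top surface at z = 689 mm, supported by four 60×60 mm square legs, each inset 32 mm from the nearest pair of top edges, running from the floor. Four apron rails, 60 mm thick and 101 mm tall, run between adjacent legs with their top edges flush with the underside of the top and their outer faces flush with the legs' outer faces.

B is a simple wooden stool: a rectangular seat 279 mm (x) by 357 mm (y), 22 mm thick, top face at z = 431 mm, on four square legs, each 26×26 mm in cross-section. The legs rest on z = 0, each flush with a corner of the seat. Four stretchers, 26 mm wide and 29 mm tall, connect adjacent legs with their undersides at z = 176 mm, each running between the inner faces of the legs it joins and aligned with the legs' outer faces on the other axis.

Four stools sit around the table at the −y, +y, −x, +x sides.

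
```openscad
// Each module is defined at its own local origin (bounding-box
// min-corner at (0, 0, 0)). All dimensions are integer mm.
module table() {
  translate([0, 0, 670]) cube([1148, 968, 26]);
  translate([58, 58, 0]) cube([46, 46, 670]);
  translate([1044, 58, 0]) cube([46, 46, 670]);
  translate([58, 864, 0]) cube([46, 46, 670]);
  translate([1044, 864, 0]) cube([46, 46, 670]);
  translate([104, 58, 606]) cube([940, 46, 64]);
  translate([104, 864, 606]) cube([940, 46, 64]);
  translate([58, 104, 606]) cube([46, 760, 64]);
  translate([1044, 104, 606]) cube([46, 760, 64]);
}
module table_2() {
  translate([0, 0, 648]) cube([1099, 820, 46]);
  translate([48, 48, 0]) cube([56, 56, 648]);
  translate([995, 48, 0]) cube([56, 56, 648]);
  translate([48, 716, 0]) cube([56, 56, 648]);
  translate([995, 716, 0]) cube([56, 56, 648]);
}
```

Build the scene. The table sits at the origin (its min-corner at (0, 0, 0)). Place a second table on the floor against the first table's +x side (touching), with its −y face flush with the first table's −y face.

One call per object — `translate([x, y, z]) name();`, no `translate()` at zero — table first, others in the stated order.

table();
translate([1148, 0, 0]) table_2();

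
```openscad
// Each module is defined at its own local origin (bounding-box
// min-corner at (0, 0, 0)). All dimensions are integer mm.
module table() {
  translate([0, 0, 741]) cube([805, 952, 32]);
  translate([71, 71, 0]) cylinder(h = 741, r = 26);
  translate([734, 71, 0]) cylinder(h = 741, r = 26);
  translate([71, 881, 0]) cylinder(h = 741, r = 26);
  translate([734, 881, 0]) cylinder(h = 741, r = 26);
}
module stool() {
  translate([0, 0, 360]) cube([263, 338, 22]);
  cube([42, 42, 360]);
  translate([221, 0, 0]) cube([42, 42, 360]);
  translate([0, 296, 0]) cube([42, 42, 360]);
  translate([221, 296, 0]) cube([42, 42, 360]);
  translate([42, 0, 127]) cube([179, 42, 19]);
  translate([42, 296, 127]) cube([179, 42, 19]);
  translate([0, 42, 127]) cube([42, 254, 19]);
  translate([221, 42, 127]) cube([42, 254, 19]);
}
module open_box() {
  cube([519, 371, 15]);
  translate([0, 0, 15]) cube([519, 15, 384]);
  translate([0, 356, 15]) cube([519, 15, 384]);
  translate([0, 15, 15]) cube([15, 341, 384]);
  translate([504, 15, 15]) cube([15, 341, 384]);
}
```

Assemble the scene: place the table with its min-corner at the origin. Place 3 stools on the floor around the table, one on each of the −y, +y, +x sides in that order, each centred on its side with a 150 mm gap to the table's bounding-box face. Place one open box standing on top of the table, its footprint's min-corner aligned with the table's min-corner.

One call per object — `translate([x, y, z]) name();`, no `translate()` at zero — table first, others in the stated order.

table();
translate([271, -488, 0]) stool();
translate([271, 1102, 0]) stool();
translate([955, 307, 0]) stool();
translate([0, 0, 773]) open_box();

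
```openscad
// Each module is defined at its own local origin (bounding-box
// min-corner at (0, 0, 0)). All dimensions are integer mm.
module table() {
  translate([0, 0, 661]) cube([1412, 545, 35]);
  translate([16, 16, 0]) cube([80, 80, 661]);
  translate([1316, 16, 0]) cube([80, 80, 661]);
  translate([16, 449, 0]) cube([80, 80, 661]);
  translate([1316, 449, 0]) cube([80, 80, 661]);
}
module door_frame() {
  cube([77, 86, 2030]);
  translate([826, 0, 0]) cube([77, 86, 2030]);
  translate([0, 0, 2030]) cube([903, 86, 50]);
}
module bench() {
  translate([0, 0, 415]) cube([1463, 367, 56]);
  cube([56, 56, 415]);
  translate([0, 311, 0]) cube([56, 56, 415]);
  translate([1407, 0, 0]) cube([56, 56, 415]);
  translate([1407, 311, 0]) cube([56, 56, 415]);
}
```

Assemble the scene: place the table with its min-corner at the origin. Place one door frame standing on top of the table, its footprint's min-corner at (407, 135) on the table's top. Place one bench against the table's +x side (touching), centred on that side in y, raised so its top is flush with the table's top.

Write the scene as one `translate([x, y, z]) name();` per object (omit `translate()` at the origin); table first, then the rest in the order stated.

table();
translate([407, 135, 696]) door_frame();
translate([1412, 89, 225]) bench();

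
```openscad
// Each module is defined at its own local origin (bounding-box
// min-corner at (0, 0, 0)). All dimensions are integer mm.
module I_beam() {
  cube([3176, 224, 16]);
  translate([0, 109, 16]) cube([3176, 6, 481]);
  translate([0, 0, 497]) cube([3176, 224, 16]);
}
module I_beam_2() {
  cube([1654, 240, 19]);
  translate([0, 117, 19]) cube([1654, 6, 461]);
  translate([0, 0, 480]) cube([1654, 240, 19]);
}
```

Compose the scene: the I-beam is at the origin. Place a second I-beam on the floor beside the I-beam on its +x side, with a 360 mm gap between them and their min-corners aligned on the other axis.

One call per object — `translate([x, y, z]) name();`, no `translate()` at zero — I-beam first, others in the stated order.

I_beam();
translate([3536, 0, 0]) I_beam_2();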